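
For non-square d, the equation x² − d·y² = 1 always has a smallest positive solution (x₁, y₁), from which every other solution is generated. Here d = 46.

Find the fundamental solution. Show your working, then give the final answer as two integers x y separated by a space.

24335 3588

[6; 1,3,1,1,2,6,2,1,1,3,1,12] for √46; ℓ=12 ⇒ convergent index 11
k=0  a_k=6  p_k/q_k = 6/1
k=1  a_k=1  p_k/q_k = 7/1
…
k=3  a_k=1  p_k/q_k = 34/5
k=4  a_k=1  p_k/q_k = 61/9
k=5  a_k=2  p_k/q_k = 156/23
k=6  a_k=6  p_k/q_k = 997/147
k=7  a_k=2  p_k/q_k = 2150/317
k=8  a_k=1  p_k/q_k = 3147/464
k=9  a_k=1  p_k/q_k = 5297/781
k=10  a_k=3  p_k/q_k = 19038/2807
k=11  a_k=1  p_k/q_k = 24335/3588
→ (24335, 3588).  Check: 24335²=592192225, 46·3588²=592192224, difference 1.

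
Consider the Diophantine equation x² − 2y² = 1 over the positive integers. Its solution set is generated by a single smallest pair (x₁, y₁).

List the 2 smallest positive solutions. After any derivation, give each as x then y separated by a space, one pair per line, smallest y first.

3 2
17 12

[1; 2] for √2; ℓ=1 ⇒ convergent index 1
k=0  a_k=1  p_k/q_k = 1/1
k=1  a_k=2  p_k/q_k = 3/2
(x₁, y₁) = (3, 2);  3² − 2·2² = 1 ✓
k=2:  x_2 = 3·3+2·2·2 = 17,  y_2 = 3·2+2·3 = 12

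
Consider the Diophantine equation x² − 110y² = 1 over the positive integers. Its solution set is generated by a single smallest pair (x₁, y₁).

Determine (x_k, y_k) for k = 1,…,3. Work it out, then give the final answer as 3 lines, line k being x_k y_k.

21 2
881 84
36981 3526

d=110: √d = [10; 2,20] (ℓ=2, even), read p_1/q_1
step 0: (10, 1)  from 10·(1,0) + (0,1)
step 1: (21, 2)  from 2·(10,1) + (1,0)
(x₁, y₁) = (21, 2);  21² − 110·2² = 1 ✓
(x_2, y_2) = (21·21 + 110·2·2, 21·2 + 2·21) = (881, 84)
(x_3, y_3) = (21·881 + 110·2·84, 21·84 + 2·881) = (36981, 3526)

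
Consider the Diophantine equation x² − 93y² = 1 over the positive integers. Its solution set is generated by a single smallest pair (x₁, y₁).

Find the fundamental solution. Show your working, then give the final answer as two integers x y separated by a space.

12151 1260

d=93: √d = [9; 1,1,1,4,6,4,1,1,1,18] (ℓ=10, even), read p_9/q_9
i=0: a=9 ⇒ p=9, q=1
…
i=2: a=1 ⇒ p=19, q=2
…
i=6: a=4 ⇒ p=3491, q=362
i=7: a=1 ⇒ p=4330, q=449
i=8: a=1 ⇒ p=7821, q=811
i=9: a=1 ⇒ p=12151, q=1260
fundamental: x₁=12151, y₁=1260  (since 147646801 − 93·1587600 = 1)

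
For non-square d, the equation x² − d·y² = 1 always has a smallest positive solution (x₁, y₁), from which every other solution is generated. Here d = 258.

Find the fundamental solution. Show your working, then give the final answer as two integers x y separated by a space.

257 16

[16; 16,32] for √258; ℓ=2 ⇒ convergent index 1
a_0=16:  p_0=16·1+0=16,  q_0=16·0+1=1
a_1=16:  p_1=16·16+1=257,  q_1=16·1+0=16
(x₁, y₁) = (257, 16);  257² − 258·16² = 1 ✓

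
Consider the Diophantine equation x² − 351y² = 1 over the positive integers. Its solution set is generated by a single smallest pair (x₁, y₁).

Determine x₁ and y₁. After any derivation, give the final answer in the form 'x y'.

d=351: √d = [18; 1,2,1,3,2,2,2,3,1,2,1,36] (ℓ=12, even), read p_11/q_11
i=0: a=18 ⇒ p=18, q=1
…
i=3: a=1 ⇒ p=75, q=4
i=4: a=3 ⇒ p=281, q=15
i=5: a=2 ⇒ p=637, q=34
i=6: a=2 ⇒ p=1555, q=83
…
i=10: a=2 ⇒ p=45882, q=2449
i=11: a=1 ⇒ p=62425, q=3332
fundamental: x₁=62425, y₁=3332  (since 3896880625 − 351·11102224 = 1)

62425 3332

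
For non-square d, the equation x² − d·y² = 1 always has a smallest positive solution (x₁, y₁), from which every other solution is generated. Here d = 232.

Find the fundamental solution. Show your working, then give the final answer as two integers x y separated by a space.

√232 = [15; 4,3,7,3,4,30, …], period ℓ=6 (even) → k=5
step 0: (15, 1)  from 15·(1,0) + (0,1)
…
step 2: (198, 13)  from 3·(61,4) + (15,1)
step 3: (1447, 95)  from 7·(198,13) + (61,4)
step 4: (4539, 298)  from 3·(1447,95) + (198,13)
step 5: (19603, 1287)  from 4·(4539,298) + (1447,95)
fundamental: x₁=19603, y₁=1287  (since 384277609 − 232·1656369 = 1)

19603 1287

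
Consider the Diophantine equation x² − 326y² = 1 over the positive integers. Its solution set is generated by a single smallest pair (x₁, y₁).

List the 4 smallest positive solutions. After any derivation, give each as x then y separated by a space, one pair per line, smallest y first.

√326 → a₀=18, period (18,36); ℓ=2 even so k=1
step 0: (18, 1)  from 18·(1,0) + (0,1)
step 1: (325, 18)  from 18·(18,1) + (1,0)
(x₁, y₁) = (325, 18);  325² − 326·18² = 1 ✓
n=2: (325,18)∘(325,18) = (325·325+326·18·18, 325·18+18·325) = (211249,11700)
n=3: (211249,11700)∘(325,18) = (325·211249+326·18·11700, 325·11700+18·211249) = (137311525,7604982)
n=4: (137311525,7604982)∘(325,18) = (325·137311525+326·18·7604982, 325·7604982+18·137311525) = (89252280001,4943226600)

325 18
211249 11700
137311525 7604982
89252280001 4943226600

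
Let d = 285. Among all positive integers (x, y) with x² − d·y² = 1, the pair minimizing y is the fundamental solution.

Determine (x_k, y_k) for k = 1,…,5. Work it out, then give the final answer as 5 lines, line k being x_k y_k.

√285 = [16; 1,7,2,7,1,32, …], period ℓ=6 (even) → k=5
a_0=16:  p_0=16·1+0=16,  q_0=16·0+1=1
a_1=1:  p_1=1·16+1=17,  q_1=1·1+0=1
a_2=7:  p_2=7·17+16=135,  q_2=7·1+1=8
…
a_4=7:  p_4=7·287+135=2144,  q_4=7·17+8=127
a_5=1:  p_5=1·2144+287=2431,  q_5=1·127+17=144
fundamental: x₁=2431, y₁=144  (since 5909761 − 285·20736 = 1)
(2431+144√285)^2 = 11819521 + 700128√285
(2431+144√285)^3 = 57466508671 + 3404022192√285
(2431+144√285)^4 = 279402153338881 + 16550355197376√285
(2431+144√285)^5 = 1358453212067130751 + 80467823565619920√285

2431 144
11819521 700128
57466508671 3404022192
279402153338881 16550355197376
1358453212067130751 80467823565619920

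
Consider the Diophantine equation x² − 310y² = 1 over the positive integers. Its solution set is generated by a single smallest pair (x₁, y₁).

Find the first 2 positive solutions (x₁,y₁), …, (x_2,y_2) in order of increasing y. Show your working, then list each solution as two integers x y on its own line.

848719 48204
1440647881921 81823301352

√310 = [17; 1,1,1,1,5,…,1,1,34, …], period ℓ=16 (even) → k=15
k=0  a_k=17  p_k/q_k = 17/1
…
k=2  a_k=1  p_k/q_k = 35/2
k=3  a_k=1  p_k/q_k = 53/3
k=4  a_k=1  p_k/q_k = 88/5
k=5  a_k=5  p_k/q_k = 493/28
k=6  a_k=3  p_k/q_k = 1567/89
k=7  a_k=1  p_k/q_k = 2060/117
k=8  a_k=2  p_k/q_k = 5687/323
…
k=11  a_k=5  p_k/q_k = 152387/8655
k=12  a_k=1  p_k/q_k = 181315/10298
k=13  a_k=1  p_k/q_k = 333702/18953
k=14  a_k=1  p_k/q_k = 515017/29251
k=15  a_k=1  p_k/q_k = 848719/48204
fundamental: x₁=848719, y₁=48204  (since 720323940961 − 310·2323625616 = 1)
n=2: (848719,48204)∘(848719,48204) = (848719·848719+310·48204·48204, 848719·48204+48204·848719) = (1440647881921,81823301352)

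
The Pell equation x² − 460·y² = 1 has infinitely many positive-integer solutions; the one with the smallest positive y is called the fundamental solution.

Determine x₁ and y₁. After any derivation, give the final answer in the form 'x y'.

√460 = [21; 2,4,3,1,2,10,2,1,3,4,2,42, …], period ℓ=12 (even) → k=11
i=0: a=21 ⇒ p=21, q=1
…
i=3: a=3 ⇒ p=622, q=29
…
i=6: a=10 ⇒ p=23335, q=1088
…
i=10: a=4 ⇒ p=1135029, q=52921
i=11: a=2 ⇒ p=2535751, q=118230
fundamental: x₁=2535751, y₁=118230  (since 6430033134001 − 460·13978332900 = 1)

2535751 118230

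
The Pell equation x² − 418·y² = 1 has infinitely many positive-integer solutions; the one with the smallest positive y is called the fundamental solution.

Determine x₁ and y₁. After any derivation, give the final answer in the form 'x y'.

√418 → a₀=20, period (2,4,20,4,2,40); ℓ=6 even so k=5
step 0: (20, 1)  from 20·(1,0) + (0,1)
step 1: (41, 2)  from 2·(20,1) + (1,0)
step 2: (184, 9)  from 4·(41,2) + (20,1)
step 3: (3721, 182)  from 20·(184,9) + (41,2)
step 4: (15068, 737)  from 4·(3721,182) + (184,9)
step 5: (33857, 1656)  from 2·(15068,737) + (3721,182)
fundamental: x₁=33857, y₁=1656  (since 1146296449 − 418·2742336 = 1)

33857 1656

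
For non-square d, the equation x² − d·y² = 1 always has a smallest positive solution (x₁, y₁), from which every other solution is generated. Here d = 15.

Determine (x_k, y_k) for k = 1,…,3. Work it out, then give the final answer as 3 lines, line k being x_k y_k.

4 1
31 8
244 63

√15 = [3; 1,6, …], period ℓ=2 (even) → k=1
i=0: a=3 ⇒ p=3, q=1
i=1: a=1 ⇒ p=4, q=1
(x₁, y₁) = (4, 1);  4² − 15·1² = 1 ✓
(x_2, y_2) = (4·4 + 15·1·1, 4·1 + 1·4) = (31, 8)
(x_3, y_3) = (4·31 + 15·1·8, 4·8 + 1·31) = (244, 63)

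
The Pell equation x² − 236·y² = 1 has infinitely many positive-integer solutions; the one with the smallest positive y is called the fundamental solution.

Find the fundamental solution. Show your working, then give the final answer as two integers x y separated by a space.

√236 = [15; 2,1,3,5,1,6,1,5,3,1,2,30, …], period ℓ=12 (even) → k=11
k=0  a_k=15  p_k/q_k = 15/1
…
k=2  a_k=1  p_k/q_k = 46/3
…
k=4  a_k=5  p_k/q_k = 891/58
k=5  a_k=1  p_k/q_k = 1060/69
…
k=7  a_k=1  p_k/q_k = 8311/541
k=8  a_k=5  p_k/q_k = 48806/3177
k=9  a_k=3  p_k/q_k = 154729/10072
k=10  a_k=1  p_k/q_k = 203535/13249
k=11  a_k=2  p_k/q_k = 561799/36570
→ (561799, 36570).  Check: 561799²=315618116401, 236·36570²=315618116400, difference 1.

561799 36570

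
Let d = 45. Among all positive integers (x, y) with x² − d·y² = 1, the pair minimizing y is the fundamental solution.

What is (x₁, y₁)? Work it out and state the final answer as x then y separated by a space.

[6; 1,2,2,2,1,12] for √45; ℓ=6 ⇒ convergent index 5
a_0=6:  p_0=6·1+0=6,  q_0=6·0+1=1
a_1=1:  p_1=1·6+1=7,  q_1=1·1+0=1
a_2=2:  p_2=2·7+6=20,  q_2=2·1+1=3
…
a_4=2:  p_4=2·47+20=114,  q_4=2·7+3=17
a_5=1:  p_5=1·114+47=161,  q_5=1·17+7=24
→ (161, 24).  Check: 161²=25921, 45·24²=25920, difference 1.

161 24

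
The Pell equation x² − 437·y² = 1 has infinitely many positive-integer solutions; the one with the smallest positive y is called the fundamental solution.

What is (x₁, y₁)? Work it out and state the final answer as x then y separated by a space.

[20; 1,9,2,9,1,40] for √437; ℓ=6 ⇒ convergent index 5
a_0=20:  p_0=20·1+0=20,  q_0=20·0+1=1
a_1=1:  p_1=1·20+1=21,  q_1=1·1+0=1
…
a_3=2:  p_3=2·209+21=439,  q_3=2·10+1=21
a_4=9:  p_4=9·439+209=4160,  q_4=9·21+10=199
a_5=1:  p_5=1·4160+439=4599,  q_5=1·199+21=220
(x₁, y₁) = (4599, 220);  4599² − 437·220² = 1 ✓

4599 220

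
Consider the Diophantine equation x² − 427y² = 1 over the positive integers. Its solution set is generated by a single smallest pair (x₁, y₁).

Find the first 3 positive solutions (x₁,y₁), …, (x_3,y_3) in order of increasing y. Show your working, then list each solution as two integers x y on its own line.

62 3
7687 372
953126 46125

[20; 1,1,1,40] for √427; ℓ=4 ⇒ convergent index 3
step 0: (20, 1)  from 20·(1,0) + (0,1)
…
step 2: (41, 2)  from 1·(21,1) + (20,1)
step 3: (62, 3)  from 1·(41,2) + (21,1)
fundamental: x₁=62, y₁=3  (since 3844 − 427·9 = 1)
k=2:  x_2 = 62·62+427·3·3 = 7687,  y_2 = 62·3+3·62 = 372
k=3:  x_3 = 62·7687+427·3·372 = 953126,  y_3 = 62·372+3·7687 = 46125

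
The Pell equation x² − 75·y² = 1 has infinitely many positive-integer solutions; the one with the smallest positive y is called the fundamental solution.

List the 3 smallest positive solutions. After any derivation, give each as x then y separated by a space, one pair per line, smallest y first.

26 3
1351 156
70226 8109

[8; 1,1,1,16] for √75; ℓ=4 ⇒ convergent index 3
step 0: (8, 1)  from 8·(1,0) + (0,1)
…
step 2: (17, 2)  from 1·(9,1) + (8,1)
step 3: (26, 3)  from 1·(17,2) + (9,1)
fundamental: x₁=26, y₁=3  (since 676 − 75·9 = 1)
(26+3√75)^2 = 1351 + 156√75
(26+3√75)^3 = 70226 + 8109√75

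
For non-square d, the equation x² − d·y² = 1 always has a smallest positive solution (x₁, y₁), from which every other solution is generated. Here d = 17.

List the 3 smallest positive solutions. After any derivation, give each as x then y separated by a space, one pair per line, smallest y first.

33 8
2177 528
143649 34840

√17 = [4; 8, …], period ℓ=1 (odd) → k=1
k=0  a_k=4  p_k/q_k = 4/1
k=1  a_k=8  p_k/q_k = 33/8
fundamental: x₁=33, y₁=8  (since 1089 − 17·64 = 1)
(33+8√17)^2 = 2177 + 528√17
(33+8√17)^3 = 143649 + 34840√17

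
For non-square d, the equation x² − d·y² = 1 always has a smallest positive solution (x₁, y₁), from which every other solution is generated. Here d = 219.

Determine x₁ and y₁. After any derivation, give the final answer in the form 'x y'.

[14; 1,3,1,28] for √219; ℓ=4 ⇒ convergent index 3
k=0  a_k=14  p_k/q_k = 14/1
k=1  a_k=1  p_k/q_k = 15/1
k=2  a_k=3  p_k/q_k = 59/4
k=3  a_k=1  p_k/q_k = 74/5
→ (74, 5).  Check: 74²=5476, 219·5²=5475, difference 1.

74 5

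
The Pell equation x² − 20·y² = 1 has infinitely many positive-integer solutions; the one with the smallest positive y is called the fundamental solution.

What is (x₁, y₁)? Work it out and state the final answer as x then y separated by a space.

9 2

[4; 2,8] for √20; ℓ=2 ⇒ convergent index 1
step 0: (4, 1)  from 4·(1,0) + (0,1)
step 1: (9, 2)  from 2·(4,1) + (1,0)
(x₁, y₁) = (9, 2);  9² − 20·2² = 1 ✓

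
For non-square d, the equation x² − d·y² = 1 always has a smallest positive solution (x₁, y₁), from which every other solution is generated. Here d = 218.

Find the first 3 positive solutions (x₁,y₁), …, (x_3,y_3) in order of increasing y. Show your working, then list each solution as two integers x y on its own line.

[14; 1,3,3,1,28] for √218; ℓ=5 ⇒ convergent index 9
k=0  a_k=14  p_k/q_k = 14/1
…
k=4  a_k=1  p_k/q_k = 251/17
k=5  a_k=28  p_k/q_k = 7220/489
…
k=8  a_k=3  p_k/q_k = 96370/6527
k=9  a_k=1  p_k/q_k = 126003/8534
→ (126003, 8534).  Check: 126003²=15876756009, 218·8534²=15876756008, difference 1.
(126003+8534√218)^2 = 31753512017 + 2150619204√218
(126003+8534√218)^3 = 8002075549230099 + 541968943114690√218

126003 8534
31753512017 2150619204
8002075549230099 541968943114690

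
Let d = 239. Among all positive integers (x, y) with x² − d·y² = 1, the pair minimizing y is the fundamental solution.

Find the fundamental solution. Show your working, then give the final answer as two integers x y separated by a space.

6195120 400729

√239 → a₀=15, period (2,5,1,2,4,15,4,2,1,5,2,30); ℓ=12 even so k=11
step 0: (15, 1)  from 15·(1,0) + (0,1)
step 1: (31, 2)  from 2·(15,1) + (1,0)
…
step 3: (201, 13)  from 1·(170,11) + (31,2)
…
step 7: (154117, 9969)  from 4·(37907,2452) + (2489,161)
step 8: (346141, 22390)  from 2·(154117,9969) + (37907,2452)
…
step 10: (2847431, 184185)  from 5·(500258,32359) + (346141,22390)
step 11: (6195120, 400729)  from 2·(2847431,184185) + (500258,32359)
(x₁, y₁) = (6195120, 400729);  6195120² − 239·400729² = 1 ✓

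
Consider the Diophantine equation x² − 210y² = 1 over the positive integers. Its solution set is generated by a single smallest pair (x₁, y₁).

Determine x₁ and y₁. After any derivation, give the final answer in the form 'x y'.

29 2

√210 = [14; 2,28, …], period ℓ=2 (even) → k=1
k=0  a_k=14  p_k/q_k = 14/1
k=1  a_k=2  p_k/q_k = 29/2
fundamental: x₁=29, y₁=2  (since 841 − 210·4 = 1)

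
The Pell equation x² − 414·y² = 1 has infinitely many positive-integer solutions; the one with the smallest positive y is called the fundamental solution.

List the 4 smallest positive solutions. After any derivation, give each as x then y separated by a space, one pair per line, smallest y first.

√414 = [20; 2,1,7,2,7,1,2,40, …], period ℓ=8 (even) → k=7
k=0  a_k=20  p_k/q_k = 20/1
k=1  a_k=2  p_k/q_k = 41/2
…
k=6  a_k=1  p_k/q_k = 8444/415
k=7  a_k=2  p_k/q_k = 24335/1196
fundamental: x₁=24335, y₁=1196  (since 592192225 − 414·1430416 = 1)
(24335+1196√414)^2 = 1184384449 + 58209320√414
(24335+1196√414)^3 = 57643991108495 + 2833047603204√414
(24335+1196√414)^4 = 2805533046066067201 + 137884426789729360√414

24335 1196
1184384449 58209320
57643991108495 2833047603204
2805533046066067201 137884426789729360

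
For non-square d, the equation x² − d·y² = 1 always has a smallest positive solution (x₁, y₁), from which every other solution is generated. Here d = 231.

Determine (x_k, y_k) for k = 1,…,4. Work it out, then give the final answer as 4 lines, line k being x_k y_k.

[15; 5,30] for √231; ℓ=2 ⇒ convergent index 1
a_0=15:  p_0=15·1+0=15,  q_0=15·0+1=1
a_1=5:  p_1=5·15+1=76,  q_1=5·1+0=5
→ (76, 5).  Check: 76²=5776, 231·5²=5775, difference 1.
n=2: (76,5)∘(76,5) = (76·76+231·5·5, 76·5+5·76) = (11551,760)
n=3: (11551,760)∘(76,5) = (76·11551+231·5·760, 76·760+5·11551) = (1755676,115515)
n=4: (1755676,115515)∘(76,5) = (76·1755676+231·5·115515, 76·115515+5·1755676) = (266851201,17557520)

76 5
11551 760
1755676 115515
266851201 17557520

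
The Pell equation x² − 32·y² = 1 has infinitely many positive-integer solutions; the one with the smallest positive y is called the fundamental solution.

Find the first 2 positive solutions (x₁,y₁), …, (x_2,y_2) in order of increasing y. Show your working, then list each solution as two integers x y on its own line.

17 3
577 102

√32 → a₀=5, period (1,1,1,10); ℓ=4 even so k=3
a_0=5:  p_0=5·1+0=5,  q_0=5·0+1=1
a_1=1:  p_1=1·5+1=6,  q_1=1·1+0=1
a_2=1:  p_2=1·6+5=11,  q_2=1·1+1=2
a_3=1:  p_3=1·11+6=17,  q_3=1·2+1=3
→ (17, 3).  Check: 17²=289, 32·3²=288, difference 1.
k=2:  x_2 = 17·17+32·3·3 = 577,  y_2 = 17·3+3·17 = 102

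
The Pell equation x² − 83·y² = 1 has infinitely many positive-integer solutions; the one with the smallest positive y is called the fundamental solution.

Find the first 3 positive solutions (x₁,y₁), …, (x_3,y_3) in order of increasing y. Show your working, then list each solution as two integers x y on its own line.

82 9
13447 1476
2205226 242055

√83 → a₀=9, period (9,18); ℓ=2 even so k=1
a_0=9:  p_0=9·1+0=9,  q_0=9·0+1=1
a_1=9:  p_1=9·9+1=82,  q_1=9·1+0=9
fundamental: x₁=82, y₁=9  (since 6724 − 83·81 = 1)
k=2:  x_2 = 82·82+83·9·9 = 13447,  y_2 = 82·9+9·82 = 1476
k=3:  x_3 = 82·13447+83·9·1476 = 2205226,  y_3 = 82·1476+9·13447 = 242055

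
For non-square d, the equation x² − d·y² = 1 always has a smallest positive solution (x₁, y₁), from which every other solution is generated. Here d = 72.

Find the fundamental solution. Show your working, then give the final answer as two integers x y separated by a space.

√72 → a₀=8, period (2,16); ℓ=2 even so k=1
step 0: (8, 1)  from 8·(1,0) + (0,1)
step 1: (17, 2)  from 2·(8,1) + (1,0)
(x₁, y₁) = (17, 2);  17² − 72·2² = 1 ✓

17 2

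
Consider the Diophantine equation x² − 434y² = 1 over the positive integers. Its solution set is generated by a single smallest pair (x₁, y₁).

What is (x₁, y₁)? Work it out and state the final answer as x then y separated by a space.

√434 → a₀=20, period (1,4,1,40); ℓ=4 even so k=3
k=0  a_k=20  p_k/q_k = 20/1
…
k=2  a_k=4  p_k/q_k = 104/5
k=3  a_k=1  p_k/q_k = 125/6
(x₁, y₁) = (125, 6);  125² − 434·6² = 1 ✓

125 6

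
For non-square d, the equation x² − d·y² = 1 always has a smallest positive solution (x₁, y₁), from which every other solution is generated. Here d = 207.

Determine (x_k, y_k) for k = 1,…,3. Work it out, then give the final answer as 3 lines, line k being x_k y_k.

1151 80
2649601 184160
6099380351 423936240

d=207: √d = [14; 2,1,1,2,1,1,2,28] (ℓ=8, even), read p_7/q_7
step 0: (14, 1)  from 14·(1,0) + (0,1)
…
step 2: (43, 3)  from 1·(29,2) + (14,1)
step 3: (72, 5)  from 1·(43,3) + (29,2)
…
step 5: (259, 18)  from 1·(187,13) + (72,5)
step 6: (446, 31)  from 1·(259,18) + (187,13)
step 7: (1151, 80)  from 2·(446,31) + (259,18)
(x₁, y₁) = (1151, 80);  1151² − 207·80² = 1 ✓
(1151+80√207)^2 = 2649601 + 184160√207
(1151+80√207)^3 = 6099380351 + 423936240√207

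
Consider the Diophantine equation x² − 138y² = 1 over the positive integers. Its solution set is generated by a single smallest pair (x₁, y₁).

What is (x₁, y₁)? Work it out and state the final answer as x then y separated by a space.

47 4

d=138: √d = [11; 1,2,1,22] (ℓ=4, even), read p_3/q_3
step 0: (11, 1)  from 11·(1,0) + (0,1)
…
step 2: (35, 3)  from 2·(12,1) + (11,1)
step 3: (47, 4)  from 1·(35,3) + (12,1)
fundamental: x₁=47, y₁=4  (since 2209 − 138·16 = 1)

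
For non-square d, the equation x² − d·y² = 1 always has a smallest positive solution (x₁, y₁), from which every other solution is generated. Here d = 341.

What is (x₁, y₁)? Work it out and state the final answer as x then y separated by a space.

10626551 575460

[18; 2,6,1,8,2,…,6,2,36] for √341; ℓ=14 ⇒ convergent index 13
k=0  a_k=18  p_k/q_k = 18/1
k=1  a_k=2  p_k/q_k = 37/2
…
k=4  a_k=8  p_k/q_k = 2456/133
…
k=6  a_k=1  p_k/q_k = 7645/414
k=7  a_k=2  p_k/q_k = 20479/1109
…
k=9  a_k=2  p_k/q_k = 76727/4155
…
k=12  a_k=6  p_k/q_k = 4953942/268271
k=13  a_k=2  p_k/q_k = 10626551/575460
→ (10626551, 575460).  Check: 10626551²=112923586155601, 341·575460²=112923586155600, difference 1.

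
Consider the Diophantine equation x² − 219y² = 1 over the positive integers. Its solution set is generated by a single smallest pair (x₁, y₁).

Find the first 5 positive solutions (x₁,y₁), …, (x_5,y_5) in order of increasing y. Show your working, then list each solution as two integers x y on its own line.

74 5
10951 740
1620674 109515
239848801 16207480
35496001874 2398597525

[14; 1,3,1,28] for √219; ℓ=4 ⇒ convergent index 3
i=0: a=14 ⇒ p=14, q=1
i=1: a=1 ⇒ p=15, q=1
i=2: a=3 ⇒ p=59, q=4
i=3: a=1 ⇒ p=74, q=5
→ (74, 5).  Check: 74²=5476, 219·5²=5475, difference 1.
k=2:  x_2 = 74·74+219·5·5 = 10951,  y_2 = 74·5+5·74 = 740
k=3:  x_3 = 74·10951+219·5·740 = 1620674,  y_3 = 74·740+5·10951 = 109515
k=4:  x_4 = 74·1620674+219·5·109515 = 239848801,  y_4 = 74·109515+5·1620674 = 16207480
k=5:  x_5 = 74·239848801+219·5·16207480 = 35496001874,  y_5 = 74·16207480+5·239848801 = 2398597525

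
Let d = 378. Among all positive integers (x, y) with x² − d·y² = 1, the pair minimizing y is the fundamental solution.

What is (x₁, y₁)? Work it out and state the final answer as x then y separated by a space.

[19; 2,3,1,4,1,3,2,38] for √378; ℓ=8 ⇒ convergent index 7
step 0: (19, 1)  from 19·(1,0) + (0,1)
…
step 2: (136, 7)  from 3·(39,2) + (19,1)
step 3: (175, 9)  from 1·(136,7) + (39,2)
step 4: (836, 43)  from 4·(175,9) + (136,7)
step 5: (1011, 52)  from 1·(836,43) + (175,9)
step 6: (3869, 199)  from 3·(1011,52) + (836,43)
step 7: (8749, 450)  from 2·(3869,199) + (1011,52)
fundamental: x₁=8749, y₁=450  (since 76545001 − 378·202500 = 1)

8749 450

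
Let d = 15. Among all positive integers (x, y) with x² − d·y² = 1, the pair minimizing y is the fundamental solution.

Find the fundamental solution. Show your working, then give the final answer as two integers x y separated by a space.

√15 → a₀=3, period (1,6); ℓ=2 even so k=1
step 0: (3, 1)  from 3·(1,0) + (0,1)
step 1: (4, 1)  from 1·(3,1) + (1,0)
fundamental: x₁=4, y₁=1  (since 16 − 15·1 = 1)

4 1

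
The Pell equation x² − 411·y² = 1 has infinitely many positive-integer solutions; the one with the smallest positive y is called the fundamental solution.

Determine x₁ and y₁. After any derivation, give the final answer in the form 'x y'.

49730 2453

[20; 3,1,1,1,19,1,1,1,3,40] for √411; ℓ=10 ⇒ convergent index 9
step 0: (20, 1)  from 20·(1,0) + (0,1)
…
step 6: (4602, 227)  from 1·(4379,216) + (223,11)
step 7: (8981, 443)  from 1·(4602,227) + (4379,216)
step 8: (13583, 670)  from 1·(8981,443) + (4602,227)
step 9: (49730, 2453)  from 3·(13583,670) + (8981,443)
fundamental: x₁=49730, y₁=2453  (since 2473072900 − 411·6017209 = 1)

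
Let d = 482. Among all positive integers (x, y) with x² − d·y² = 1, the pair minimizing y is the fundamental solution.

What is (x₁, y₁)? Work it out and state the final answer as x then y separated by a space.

√482 = [21; 1,20,1,42, …], period ℓ=4 (even) → k=3
step 0: (21, 1)  from 21·(1,0) + (0,1)
step 1: (22, 1)  from 1·(21,1) + (1,0)
step 2: (461, 21)  from 20·(22,1) + (21,1)
step 3: (483, 22)  from 1·(461,21) + (22,1)
→ (483, 22).  Check: 483²=233289, 482·22²=233288, difference 1.

483 22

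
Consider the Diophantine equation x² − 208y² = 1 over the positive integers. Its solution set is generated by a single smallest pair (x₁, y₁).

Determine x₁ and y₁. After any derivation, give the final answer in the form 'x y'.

649 45

d=208: √d = [14; 2,2,1,2,2,28] (ℓ=6, even), read p_5/q_5
step 0: (14, 1)  from 14·(1,0) + (0,1)
…
step 2: (72, 5)  from 2·(29,2) + (14,1)
…
step 4: (274, 19)  from 2·(101,7) + (72,5)
step 5: (649, 45)  from 2·(274,19) + (101,7)
(x₁, y₁) = (649, 45);  649² − 208·45² = 1 ✓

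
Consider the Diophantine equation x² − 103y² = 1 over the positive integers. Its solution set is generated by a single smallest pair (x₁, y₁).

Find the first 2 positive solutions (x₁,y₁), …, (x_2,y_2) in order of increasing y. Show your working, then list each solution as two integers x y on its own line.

227528 22419
103537981567 10201900464

d=103: √d = [10; 6,1,2,1,1,9,1,1,2,1,6,20] (ℓ=12, even), read p_11/q_11
step 0: (10, 1)  from 10·(1,0) + (0,1)
step 1: (61, 6)  from 6·(10,1) + (1,0)
step 2: (71, 7)  from 1·(61,6) + (10,1)
step 3: (203, 20)  from 2·(71,7) + (61,6)
step 4: (274, 27)  from 1·(203,20) + (71,7)
step 5: (477, 47)  from 1·(274,27) + (203,20)
step 6: (4567, 450)  from 9·(477,47) + (274,27)
step 7: (5044, 497)  from 1·(4567,450) + (477,47)
step 8: (9611, 947)  from 1·(5044,497) + (4567,450)
step 9: (24266, 2391)  from 2·(9611,947) + (5044,497)
step 10: (33877, 3338)  from 1·(24266,2391) + (9611,947)
step 11: (227528, 22419)  from 6·(33877,3338) + (24266,2391)
fundamental: x₁=227528, y₁=22419  (since 51768990784 − 103·502611561 = 1)
(x_2, y_2) = (227528·227528 + 103·22419·22419, 227528·22419 + 22419·227528) = (103537981567, 10201900464)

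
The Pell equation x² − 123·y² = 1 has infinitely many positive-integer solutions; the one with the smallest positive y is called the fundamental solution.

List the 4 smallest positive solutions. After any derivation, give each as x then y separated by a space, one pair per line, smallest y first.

[11; 11,22] for √123; ℓ=2 ⇒ convergent index 1
step 0: (11, 1)  from 11·(1,0) + (0,1)
step 1: (122, 11)  from 11·(11,1) + (1,0)
→ (122, 11).  Check: 122²=14884, 123·11²=14883, difference 1.
n=2: (122,11)∘(122,11) = (122·122+123·11·11, 122·11+11·122) = (29767,2684)
n=3: (29767,2684)∘(122,11) = (122·29767+123·11·2684, 122·2684+11·29767) = (7263026,654885)
n=4: (7263026,654885)∘(122,11) = (122·7263026+123·11·654885, 122·654885+11·7263026) = (1772148577,159789256)

122 11
29767 2684
7263026 654885
1772148577 159789256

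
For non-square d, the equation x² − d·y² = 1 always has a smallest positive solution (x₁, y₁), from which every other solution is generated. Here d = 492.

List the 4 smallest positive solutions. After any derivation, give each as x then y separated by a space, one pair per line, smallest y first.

[22; 5,1,1,10,1,1,5,44] for √492; ℓ=8 ⇒ convergent index 7
k=0  a_k=22  p_k/q_k = 22/1
k=1  a_k=5  p_k/q_k = 111/5
k=2  a_k=1  p_k/q_k = 133/6
…
k=4  a_k=10  p_k/q_k = 2573/116
…
k=6  a_k=1  p_k/q_k = 5390/243
k=7  a_k=5  p_k/q_k = 29767/1342
→ (29767, 1342).  Check: 29767²=886074289, 492·1342²=886074288, difference 1.
(29767+1342√492)^2 = 1772148577 + 79894628√492
(29767+1342√492)^3 = 105503093353351 + 4756446782010√492
(29767+1342√492)^4 = 6281021157926249857 + 283170302640288712√492

29767 1342
1772148577 79894628
105503093353351 4756446782010
6281021157926249857 283170302640288712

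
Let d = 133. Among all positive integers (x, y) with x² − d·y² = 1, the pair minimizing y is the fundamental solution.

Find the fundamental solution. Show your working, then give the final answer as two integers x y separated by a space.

[11; 1,1,7,5,1,…,1,1,22] for √133; ℓ=16 ⇒ convergent index 15
i=0: a=11 ⇒ p=11, q=1
…
i=7: a=1 ⇒ p=3010, q=261
…
i=9: a=1 ⇒ p=10979, q=952
…
i=13: a=7 ⇒ p=1210008, q=104921
i=14: a=1 ⇒ p=1378591, q=119539
i=15: a=1 ⇒ p=2588599, q=224460
(x₁, y₁) = (2588599, 224460);  2588599² − 133·224460² = 1 ✓

2588599 224460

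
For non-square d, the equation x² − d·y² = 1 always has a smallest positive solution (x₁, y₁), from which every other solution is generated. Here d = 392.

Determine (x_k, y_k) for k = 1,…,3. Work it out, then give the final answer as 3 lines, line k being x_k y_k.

√392 = [19; 1,3,1,38, …], period ℓ=4 (even) → k=3
i=0: a=19 ⇒ p=19, q=1
…
i=2: a=3 ⇒ p=79, q=4
i=3: a=1 ⇒ p=99, q=5
(x₁, y₁) = (99, 5);  99² − 392·5² = 1 ✓
(x_2, y_2) = (99·99 + 392·5·5, 99·5 + 5·99) = (19601, 990)
(x_3, y_3) = (99·19601 + 392·5·990, 99·990 + 5·19601) = (3880899, 196015)

99 5
19601 990
3880899 196015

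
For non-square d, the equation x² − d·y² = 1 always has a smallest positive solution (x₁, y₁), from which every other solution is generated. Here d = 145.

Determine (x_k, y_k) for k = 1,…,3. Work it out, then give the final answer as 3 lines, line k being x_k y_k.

[12; 24] for √145; ℓ=1 ⇒ convergent index 1
a_0=12:  p_0=12·1+0=12,  q_0=12·0+1=1
a_1=24:  p_1=24·12+1=289,  q_1=24·1+0=24
→ (289, 24).  Check: 289²=83521, 145·24²=83520, difference 1.
n=2: (289,24)∘(289,24) = (289·289+145·24·24, 289·24+24·289) = (167041,13872)
n=3: (167041,13872)∘(289,24) = (289·167041+145·24·13872, 289·13872+24·167041) = (96549409,8017992)

289 24
167041 13872
96549409 8017992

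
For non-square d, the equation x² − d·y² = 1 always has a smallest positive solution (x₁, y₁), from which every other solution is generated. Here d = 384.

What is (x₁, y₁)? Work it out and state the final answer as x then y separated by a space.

4801 245

d=384: √d = [19; 1,1,2,9,2,1,1,38] (ℓ=8, even), read p_7/q_7
a_0=19:  p_0=19·1+0=19,  q_0=19·0+1=1
a_1=1:  p_1=1·19+1=20,  q_1=1·1+0=1
…
a_6=1:  p_6=1·1940+921=2861,  q_6=1·99+47=146
a_7=1:  p_7=1·2861+1940=4801,  q_7=1·146+99=245
→ (4801, 245).  Check: 4801²=23049601, 384·245²=23049600, difference 1.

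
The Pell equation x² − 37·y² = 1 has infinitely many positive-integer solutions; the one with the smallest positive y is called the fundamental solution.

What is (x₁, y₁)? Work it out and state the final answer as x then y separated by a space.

73 12

[6; 12] for √37; ℓ=1 ⇒ convergent index 1
a_0=6:  p_0=6·1+0=6,  q_0=6·0+1=1
a_1=12:  p_1=12·6+1=73,  q_1=12·1+0=12
→ (73, 12).  Check: 73²=5329, 37·12²=5328, difference 1.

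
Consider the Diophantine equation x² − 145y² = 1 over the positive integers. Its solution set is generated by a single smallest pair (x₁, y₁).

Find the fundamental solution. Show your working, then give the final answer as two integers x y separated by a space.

[12; 24] for √145; ℓ=1 ⇒ convergent index 1
step 0: (12, 1)  from 12·(1,0) + (0,1)
step 1: (289, 24)  from 24·(12,1) + (1,0)
(x₁, y₁) = (289, 24);  289² − 145·24² = 1 ✓

289 24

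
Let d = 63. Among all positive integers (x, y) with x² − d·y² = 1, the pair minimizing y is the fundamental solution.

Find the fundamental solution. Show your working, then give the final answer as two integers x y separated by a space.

8 1

[7; 1,14] for √63; ℓ=2 ⇒ convergent index 1
i=0: a=7 ⇒ p=7, q=1
i=1: a=1 ⇒ p=8, q=1
fundamental: x₁=8, y₁=1  (since 64 − 63·1 = 1)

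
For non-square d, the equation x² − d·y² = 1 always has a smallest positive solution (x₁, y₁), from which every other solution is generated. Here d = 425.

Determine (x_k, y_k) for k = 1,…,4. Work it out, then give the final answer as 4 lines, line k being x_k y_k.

[20; 1,1,1,1,1,1,40] for √425; ℓ=7 ⇒ convergent index 13
step 0: (20, 1)  from 20·(1,0) + (0,1)
step 1: (21, 1)  from 1·(20,1) + (1,0)
step 2: (41, 2)  from 1·(21,1) + (20,1)
step 3: (62, 3)  from 1·(41,2) + (21,1)
…
step 5: (165, 8)  from 1·(103,5) + (62,3)
step 6: (268, 13)  from 1·(165,8) + (103,5)
step 7: (10885, 528)  from 40·(268,13) + (165,8)
…
step 9: (22038, 1069)  from 1·(11153,541) + (10885,528)
step 10: (33191, 1610)  from 1·(22038,1069) + (11153,541)
step 11: (55229, 2679)  from 1·(33191,1610) + (22038,1069)
step 12: (88420, 4289)  from 1·(55229,2679) + (33191,1610)
step 13: (143649, 6968)  from 1·(88420,4289) + (55229,2679)
→ (143649, 6968).  Check: 143649²=20635035201, 425·6968²=20635035200, difference 1.
(143649+6968√425)^2 = 41270070401 + 2001892464√425
(143649+6968√425)^3 = 11856808685922849 + 575139701115304√425
(143649+6968√425)^4 = 3406437421806992601601 + 165236485849022716128√425

143649 6968
41270070401 2001892464
11856808685922849 575139701115304
3406437421806992601601 165236485849022716128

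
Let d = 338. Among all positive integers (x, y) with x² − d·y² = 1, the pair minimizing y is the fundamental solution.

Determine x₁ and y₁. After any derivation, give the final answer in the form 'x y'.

√338 = [18; 2,1,1,2,36, …], period ℓ=5 (odd) → k=9
step 0: (18, 1)  from 18·(1,0) + (0,1)
step 1: (37, 2)  from 2·(18,1) + (1,0)
step 2: (55, 3)  from 1·(37,2) + (18,1)
step 3: (92, 5)  from 1·(55,3) + (37,2)
step 4: (239, 13)  from 2·(92,5) + (55,3)
…
step 6: (17631, 959)  from 2·(8696,473) + (239,13)
step 7: (26327, 1432)  from 1·(17631,959) + (8696,473)
step 8: (43958, 2391)  from 1·(26327,1432) + (17631,959)
step 9: (114243, 6214)  from 2·(43958,2391) + (26327,1432)
→ (114243, 6214).  Check: 114243²=13051463049, 338·6214²=13051463048, difference 1.

114243 6214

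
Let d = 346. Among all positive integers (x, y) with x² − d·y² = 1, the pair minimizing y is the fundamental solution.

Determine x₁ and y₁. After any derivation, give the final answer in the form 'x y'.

d=346: √d = [18; 1,1,1,1,36] (ℓ=5, odd), read p_9/q_9
i=0: a=18 ⇒ p=18, q=1
i=1: a=1 ⇒ p=19, q=1
…
i=3: a=1 ⇒ p=56, q=3
i=4: a=1 ⇒ p=93, q=5
i=5: a=36 ⇒ p=3404, q=183
i=6: a=1 ⇒ p=3497, q=188
i=7: a=1 ⇒ p=6901, q=371
i=8: a=1 ⇒ p=10398, q=559
i=9: a=1 ⇒ p=17299, q=930
fundamental: x₁=17299, y₁=930  (since 299255401 − 346·864900 = 1)

17299 930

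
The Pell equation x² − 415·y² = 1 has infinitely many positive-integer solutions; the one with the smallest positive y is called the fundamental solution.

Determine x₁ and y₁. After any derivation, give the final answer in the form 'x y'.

18412804 903849

d=415: √d = [20; 2,1,2,4,6,…,1,2,40] (ℓ=16, even), read p_15/q_15
i=0: a=20 ⇒ p=20, q=1
i=1: a=2 ⇒ p=41, q=2
…
i=11: a=6 ⇒ p=508372, q=24955
…
i=14: a=1 ⇒ p=6841255, q=335824
i=15: a=2 ⇒ p=18412804, q=903849
(x₁, y₁) = (18412804, 903849);  18412804² − 415·903849² = 1 ✓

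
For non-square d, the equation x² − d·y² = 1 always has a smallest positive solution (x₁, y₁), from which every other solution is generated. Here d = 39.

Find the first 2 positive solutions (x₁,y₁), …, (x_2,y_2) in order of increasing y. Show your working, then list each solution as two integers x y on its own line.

25 4
1249 200

√39 → a₀=6, period (4,12); ℓ=2 even so k=1
step 0: (6, 1)  from 6·(1,0) + (0,1)
step 1: (25, 4)  from 4·(6,1) + (1,0)
fundamental: x₁=25, y₁=4  (since 625 − 39·16 = 1)
k=2:  x_2 = 25·25+39·4·4 = 1249,  y_2 = 25·4+4·25 = 200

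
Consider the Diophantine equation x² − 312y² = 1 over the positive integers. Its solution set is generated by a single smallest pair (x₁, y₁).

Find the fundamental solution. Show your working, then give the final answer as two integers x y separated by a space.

53 3

[17; 1,1,1,34] for √312; ℓ=4 ⇒ convergent index 3
i=0: a=17 ⇒ p=17, q=1
…
i=2: a=1 ⇒ p=35, q=2
i=3: a=1 ⇒ p=53, q=3
(x₁, y₁) = (53, 3);  53² − 312·3² = 1 ✓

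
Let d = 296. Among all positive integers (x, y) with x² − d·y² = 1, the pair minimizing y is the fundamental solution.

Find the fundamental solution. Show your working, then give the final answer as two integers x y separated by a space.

[17; 4,1,7,1,4,34] for √296; ℓ=6 ⇒ convergent index 5
k=0  a_k=17  p_k/q_k = 17/1
k=1  a_k=4  p_k/q_k = 69/4
…
k=3  a_k=7  p_k/q_k = 671/39
k=4  a_k=1  p_k/q_k = 757/44
k=5  a_k=4  p_k/q_k = 3699/215
→ (3699, 215).  Check: 3699²=13682601, 296·215²=13682600, difference 1.

3699 215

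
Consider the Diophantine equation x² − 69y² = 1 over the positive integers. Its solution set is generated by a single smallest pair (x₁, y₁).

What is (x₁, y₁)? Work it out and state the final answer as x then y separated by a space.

7775 936

√69 → a₀=8, period (3,3,1,4,1,3,3,16); ℓ=8 even so k=7
i=0: a=8 ⇒ p=8, q=1
i=1: a=3 ⇒ p=25, q=3
i=2: a=3 ⇒ p=83, q=10
i=3: a=1 ⇒ p=108, q=13
i=4: a=4 ⇒ p=515, q=62
i=5: a=1 ⇒ p=623, q=75
i=6: a=3 ⇒ p=2384, q=287
i=7: a=3 ⇒ p=7775, q=936
(x₁, y₁) = (7775, 936);  7775² − 69·936² = 1 ✓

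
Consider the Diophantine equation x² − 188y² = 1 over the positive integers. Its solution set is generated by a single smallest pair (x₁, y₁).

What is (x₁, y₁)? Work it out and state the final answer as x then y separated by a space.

√188 → a₀=13, period (1,2,2,6,2,2,1,26); ℓ=8 even so k=7
i=0: a=13 ⇒ p=13, q=1
…
i=3: a=2 ⇒ p=96, q=7
i=4: a=6 ⇒ p=617, q=45
i=5: a=2 ⇒ p=1330, q=97
i=6: a=2 ⇒ p=3277, q=239
i=7: a=1 ⇒ p=4607, q=336
fundamental: x₁=4607, y₁=336  (since 21224449 − 188·112896 = 1)

4607 336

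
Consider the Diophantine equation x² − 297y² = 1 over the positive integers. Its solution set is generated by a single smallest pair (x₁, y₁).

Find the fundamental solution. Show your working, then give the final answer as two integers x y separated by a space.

48599 2820

√297 = [17; 4,3,1,1,2,1,1,3,4,34, …], period ℓ=10 (even) → k=9
a_0=17:  p_0=17·1+0=17,  q_0=17·0+1=1
a_1=4:  p_1=4·17+1=69,  q_1=4·1+0=4
a_2=3:  p_2=3·69+17=224,  q_2=3·4+1=13
…
a_4=1:  p_4=1·293+224=517,  q_4=1·17+13=30
…
a_8=3:  p_8=3·3171+1844=11357,  q_8=3·184+107=659
a_9=4:  p_9=4·11357+3171=48599,  q_9=4·659+184=2820
(x₁, y₁) = (48599, 2820);  48599² − 297·2820² = 1 ✓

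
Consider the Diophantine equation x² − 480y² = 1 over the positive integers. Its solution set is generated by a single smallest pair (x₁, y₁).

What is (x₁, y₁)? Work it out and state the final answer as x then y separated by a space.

[21; 1,9,1,42] for √480; ℓ=4 ⇒ convergent index 3
k=0  a_k=21  p_k/q_k = 21/1
k=1  a_k=1  p_k/q_k = 22/1
k=2  a_k=9  p_k/q_k = 219/10
k=3  a_k=1  p_k/q_k = 241/11
(x₁, y₁) = (241, 11);  241² − 480·11² = 1 ✓

241 11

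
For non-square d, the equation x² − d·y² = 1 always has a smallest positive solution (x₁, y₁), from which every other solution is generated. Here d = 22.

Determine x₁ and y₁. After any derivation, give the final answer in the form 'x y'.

d=22: √d = [4; 1,2,4,2,1,8] (ℓ=6, even), read p_5/q_5
i=0: a=4 ⇒ p=4, q=1
i=1: a=1 ⇒ p=5, q=1
i=2: a=2 ⇒ p=14, q=3
…
i=4: a=2 ⇒ p=136, q=29
i=5: a=1 ⇒ p=197, q=42
fundamental: x₁=197, y₁=42  (since 38809 − 22·1764 = 1)

197 42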